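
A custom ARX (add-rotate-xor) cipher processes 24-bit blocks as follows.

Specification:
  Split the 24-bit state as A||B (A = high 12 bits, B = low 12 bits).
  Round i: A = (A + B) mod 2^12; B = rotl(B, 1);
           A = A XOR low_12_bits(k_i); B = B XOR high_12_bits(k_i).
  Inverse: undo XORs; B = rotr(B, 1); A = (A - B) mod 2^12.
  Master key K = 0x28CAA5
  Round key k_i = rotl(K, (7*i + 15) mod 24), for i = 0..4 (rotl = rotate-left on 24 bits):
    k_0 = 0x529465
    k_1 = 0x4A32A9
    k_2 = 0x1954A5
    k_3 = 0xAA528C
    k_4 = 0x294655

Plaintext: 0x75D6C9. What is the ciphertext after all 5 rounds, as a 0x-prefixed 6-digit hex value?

0xB70F29

s_0 = plaintext = 0x75D6C9
s_1 = Round(s_0, k_0) = 0xA438BB
s_2 = Round(s_1, k_1) = 0x0575D4
s_3 = Round(s_2, k_2) = 0x28EA3D
s_4 = Round(s_3, k_3) = 0xE47EDE
s_5 = Round(s_4, k_4) = 0xB70F29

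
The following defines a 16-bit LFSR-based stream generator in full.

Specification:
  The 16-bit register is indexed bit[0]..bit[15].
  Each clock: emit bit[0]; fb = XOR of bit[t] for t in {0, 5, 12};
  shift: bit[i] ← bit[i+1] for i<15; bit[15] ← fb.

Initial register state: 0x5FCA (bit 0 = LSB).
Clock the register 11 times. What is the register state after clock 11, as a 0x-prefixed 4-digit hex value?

reg_0 = 0x5FCA
clock 1: out=0, reg = 0xAFE5
clock 2: out=1, reg = 0x57F2
clock 3: out=0, reg = 0x2BF9
clock 4: out=1, reg = 0x15FC
clock 5: out=0, reg = 0x0AFE
clock 6: out=0, reg = 0x857F
clock 7: out=1, reg = 0x42BF
clock 8: out=1, reg = 0x215F
clock 9: out=1, reg = 0x90AF
clock 10: out=1, reg = 0xC857
clock 11: out=1, reg = 0xE42B

0xE42B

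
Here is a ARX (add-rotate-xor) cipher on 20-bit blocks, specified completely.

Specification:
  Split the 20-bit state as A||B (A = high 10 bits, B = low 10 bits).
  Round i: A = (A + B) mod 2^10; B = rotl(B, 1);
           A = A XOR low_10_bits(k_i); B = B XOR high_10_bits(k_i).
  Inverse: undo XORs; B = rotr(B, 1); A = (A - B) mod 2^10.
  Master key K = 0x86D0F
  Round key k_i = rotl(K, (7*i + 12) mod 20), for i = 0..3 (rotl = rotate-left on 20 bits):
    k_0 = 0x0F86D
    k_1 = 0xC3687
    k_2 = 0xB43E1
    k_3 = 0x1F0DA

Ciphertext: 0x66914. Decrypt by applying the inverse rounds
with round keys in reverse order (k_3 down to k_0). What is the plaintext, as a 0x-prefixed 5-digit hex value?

0x98390

s_0 = ciphertext = 0x66914
s_1 = InvRound(s_0, k_3) = 0x230B4
s_2 = InvRound(s_1, k_2) = 0x8ED32
s_3 = InvRound(s_2, k_1) = 0x6771F
s_4 = InvRound(s_3, k_0) = 0x98390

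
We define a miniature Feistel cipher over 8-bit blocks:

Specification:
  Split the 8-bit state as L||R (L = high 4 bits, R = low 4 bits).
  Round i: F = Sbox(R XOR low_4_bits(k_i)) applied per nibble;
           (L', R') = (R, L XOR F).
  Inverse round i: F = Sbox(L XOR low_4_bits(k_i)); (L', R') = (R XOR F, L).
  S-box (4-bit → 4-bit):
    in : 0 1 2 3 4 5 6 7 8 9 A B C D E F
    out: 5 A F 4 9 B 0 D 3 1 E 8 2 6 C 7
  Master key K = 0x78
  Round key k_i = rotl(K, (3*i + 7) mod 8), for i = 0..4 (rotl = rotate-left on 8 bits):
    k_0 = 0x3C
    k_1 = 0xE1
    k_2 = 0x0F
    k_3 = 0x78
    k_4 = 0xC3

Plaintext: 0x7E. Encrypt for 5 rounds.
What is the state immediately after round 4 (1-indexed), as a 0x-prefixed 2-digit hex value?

s_0 = plaintext = 0x7E
s_1 = Round(s_0, k_0) = 0xE8
s_2 = Round(s_1, k_1) = 0x8F
s_3 = Round(s_2, k_2) = 0xFD
s_4 = Round(s_3, k_3) = 0xD4
s_5 = Round(s_4, k_4) = 0x40

0xD4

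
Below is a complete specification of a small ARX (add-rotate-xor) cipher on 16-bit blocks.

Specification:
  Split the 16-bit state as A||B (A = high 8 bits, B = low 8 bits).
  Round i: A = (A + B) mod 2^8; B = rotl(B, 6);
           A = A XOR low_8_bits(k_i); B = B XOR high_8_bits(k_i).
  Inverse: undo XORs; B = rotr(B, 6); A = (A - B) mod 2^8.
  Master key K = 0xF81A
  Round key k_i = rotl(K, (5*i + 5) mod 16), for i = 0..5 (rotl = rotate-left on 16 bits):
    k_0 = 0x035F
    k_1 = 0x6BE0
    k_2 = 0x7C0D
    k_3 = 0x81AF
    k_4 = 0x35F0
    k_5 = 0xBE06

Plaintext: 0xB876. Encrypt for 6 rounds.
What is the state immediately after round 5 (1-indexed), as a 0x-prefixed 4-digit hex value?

s_0 = plaintext = 0xB876
s_1 = Round(s_0, k_0) = 0x719E
s_2 = Round(s_1, k_1) = 0xEFCC
s_3 = Round(s_2, k_2) = 0xB64F
s_4 = Round(s_3, k_3) = 0xAA52
s_5 = Round(s_4, k_4) = 0x0CA1
s_6 = Round(s_5, k_5) = 0xABD6

0x0CA1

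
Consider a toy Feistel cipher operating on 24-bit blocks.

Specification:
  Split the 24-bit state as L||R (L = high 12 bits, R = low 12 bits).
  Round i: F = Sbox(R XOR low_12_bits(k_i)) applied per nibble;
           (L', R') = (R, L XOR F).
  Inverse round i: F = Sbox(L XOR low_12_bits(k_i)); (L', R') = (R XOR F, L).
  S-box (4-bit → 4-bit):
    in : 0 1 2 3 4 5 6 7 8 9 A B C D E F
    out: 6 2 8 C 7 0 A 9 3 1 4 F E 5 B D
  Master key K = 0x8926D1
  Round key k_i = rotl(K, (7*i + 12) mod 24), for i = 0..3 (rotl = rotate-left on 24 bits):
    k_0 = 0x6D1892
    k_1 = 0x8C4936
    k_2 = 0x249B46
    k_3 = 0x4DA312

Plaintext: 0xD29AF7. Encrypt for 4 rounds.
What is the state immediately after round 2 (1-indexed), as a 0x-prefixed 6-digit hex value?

s_0 = plaintext = 0xD29AF7
s_1 = Round(s_0, k_0) = 0xAF7589
s_2 = Round(s_1, k_1) = 0x58940A
s_3 = Round(s_2, k_2) = 0x40A8F7
s_4 = Round(s_3, k_3) = 0x8F7BBA

0x58940A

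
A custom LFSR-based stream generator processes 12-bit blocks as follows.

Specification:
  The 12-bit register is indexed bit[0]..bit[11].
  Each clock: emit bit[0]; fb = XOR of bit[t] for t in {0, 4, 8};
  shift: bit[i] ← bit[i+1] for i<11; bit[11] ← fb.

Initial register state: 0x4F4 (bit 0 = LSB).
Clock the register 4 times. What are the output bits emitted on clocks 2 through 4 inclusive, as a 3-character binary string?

010

reg_0 = 0x4F4
clock 1: out=0, reg = 0xA7A
clock 2: out=0, reg = 0xD3D
clock 3: out=1, reg = 0xE9E
clock 4: out=0, reg = 0xF4F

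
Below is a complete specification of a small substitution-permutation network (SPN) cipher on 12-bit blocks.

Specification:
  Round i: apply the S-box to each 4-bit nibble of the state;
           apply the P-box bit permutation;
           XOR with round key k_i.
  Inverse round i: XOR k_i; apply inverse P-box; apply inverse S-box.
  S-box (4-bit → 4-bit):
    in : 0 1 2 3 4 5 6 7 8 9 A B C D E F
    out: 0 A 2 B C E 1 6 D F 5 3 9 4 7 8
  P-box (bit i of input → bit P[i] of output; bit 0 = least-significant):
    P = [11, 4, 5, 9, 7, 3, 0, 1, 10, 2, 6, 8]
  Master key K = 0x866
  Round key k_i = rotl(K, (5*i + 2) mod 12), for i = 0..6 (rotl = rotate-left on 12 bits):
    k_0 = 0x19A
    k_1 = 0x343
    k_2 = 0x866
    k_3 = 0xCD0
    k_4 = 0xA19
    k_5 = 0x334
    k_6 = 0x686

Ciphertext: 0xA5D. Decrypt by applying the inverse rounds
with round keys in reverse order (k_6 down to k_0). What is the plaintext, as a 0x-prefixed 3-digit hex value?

0x5FF

s_0 = ciphertext = 0xA5D
s_1 = InvRound(s_0, k_6) = 0xA9B
s_2 = InvRound(s_1, k_5) = 0x19A
s_3 = InvRound(s_2, k_4) = 0xF8C
s_4 = InvRound(s_3, k_3) = 0x521
s_5 = InvRound(s_4, k_2) = 0x946
s_6 = InvRound(s_5, k_1) = 0x2DC
s_7 = InvRound(s_6, k_0) = 0x5FF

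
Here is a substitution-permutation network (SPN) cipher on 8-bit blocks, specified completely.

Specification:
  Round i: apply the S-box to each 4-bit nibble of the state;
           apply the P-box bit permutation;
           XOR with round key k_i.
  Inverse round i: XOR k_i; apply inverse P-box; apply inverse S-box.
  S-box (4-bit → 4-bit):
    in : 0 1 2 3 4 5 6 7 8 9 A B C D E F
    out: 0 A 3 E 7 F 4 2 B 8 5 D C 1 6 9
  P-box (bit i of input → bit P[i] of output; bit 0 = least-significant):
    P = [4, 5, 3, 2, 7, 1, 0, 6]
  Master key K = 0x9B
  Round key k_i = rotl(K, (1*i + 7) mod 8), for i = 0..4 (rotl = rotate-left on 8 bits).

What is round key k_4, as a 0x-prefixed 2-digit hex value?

K = 0x9B
k_0 = rotl(K, (1*0+7) mod 8) = rotl(K, 7) = 0xCD
k_1 = rotl(K, (1*1+7) mod 8) = rotl(K, 0) = 0x9B
k_2 = rotl(K, (1*2+7) mod 8) = rotl(K, 1) = 0x37
k_3 = rotl(K, (1*3+7) mod 8) = rotl(K, 2) = 0x6E
k_4 = rotl(K, (1*4+7) mod 8) = rotl(K, 3) = 0xDC

0xDC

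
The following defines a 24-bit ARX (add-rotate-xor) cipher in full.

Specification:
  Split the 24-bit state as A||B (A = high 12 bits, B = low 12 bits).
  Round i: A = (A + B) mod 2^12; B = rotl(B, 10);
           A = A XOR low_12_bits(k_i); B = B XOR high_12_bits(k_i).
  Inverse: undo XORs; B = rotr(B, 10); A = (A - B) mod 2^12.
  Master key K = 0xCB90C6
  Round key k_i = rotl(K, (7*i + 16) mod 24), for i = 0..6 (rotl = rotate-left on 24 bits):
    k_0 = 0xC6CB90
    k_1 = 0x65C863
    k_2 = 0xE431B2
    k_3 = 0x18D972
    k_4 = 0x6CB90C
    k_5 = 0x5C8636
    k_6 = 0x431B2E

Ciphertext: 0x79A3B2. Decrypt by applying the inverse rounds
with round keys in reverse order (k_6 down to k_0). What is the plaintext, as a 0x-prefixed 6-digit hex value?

s_0 = ciphertext = 0x79A3B2
s_1 = InvRound(s_0, k_6) = 0xEA7E0D
s_2 = InvRound(s_1, k_5) = 0x97BF16
s_3 = InvRound(s_2, k_4) = 0x901776
s_4 = InvRound(s_3, k_3) = 0x486BED
s_5 = InvRound(s_4, k_2) = 0xE7B6B9
s_6 = InvRound(s_5, k_1) = 0x284394
s_7 = InvRound(s_6, k_0) = 0x931FE3

0x931FE3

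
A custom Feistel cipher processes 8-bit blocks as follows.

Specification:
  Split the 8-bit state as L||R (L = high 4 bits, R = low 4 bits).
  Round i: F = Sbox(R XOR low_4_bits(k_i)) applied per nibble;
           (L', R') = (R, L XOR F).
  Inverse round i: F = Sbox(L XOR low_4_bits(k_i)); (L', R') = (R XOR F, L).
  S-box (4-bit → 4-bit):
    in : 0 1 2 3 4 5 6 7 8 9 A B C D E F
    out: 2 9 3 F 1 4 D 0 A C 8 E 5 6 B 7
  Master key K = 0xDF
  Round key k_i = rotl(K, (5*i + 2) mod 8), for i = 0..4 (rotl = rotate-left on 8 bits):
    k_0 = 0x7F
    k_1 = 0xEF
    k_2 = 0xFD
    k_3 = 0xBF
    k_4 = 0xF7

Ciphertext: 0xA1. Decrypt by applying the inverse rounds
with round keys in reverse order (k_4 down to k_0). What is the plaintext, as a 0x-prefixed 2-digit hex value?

s_0 = ciphertext = 0xA1
s_1 = InvRound(s_0, k_4) = 0x7A
s_2 = InvRound(s_1, k_3) = 0x07
s_3 = InvRound(s_2, k_2) = 0x10
s_4 = InvRound(s_3, k_1) = 0xB1
s_5 = InvRound(s_4, k_0) = 0x0B

0x0B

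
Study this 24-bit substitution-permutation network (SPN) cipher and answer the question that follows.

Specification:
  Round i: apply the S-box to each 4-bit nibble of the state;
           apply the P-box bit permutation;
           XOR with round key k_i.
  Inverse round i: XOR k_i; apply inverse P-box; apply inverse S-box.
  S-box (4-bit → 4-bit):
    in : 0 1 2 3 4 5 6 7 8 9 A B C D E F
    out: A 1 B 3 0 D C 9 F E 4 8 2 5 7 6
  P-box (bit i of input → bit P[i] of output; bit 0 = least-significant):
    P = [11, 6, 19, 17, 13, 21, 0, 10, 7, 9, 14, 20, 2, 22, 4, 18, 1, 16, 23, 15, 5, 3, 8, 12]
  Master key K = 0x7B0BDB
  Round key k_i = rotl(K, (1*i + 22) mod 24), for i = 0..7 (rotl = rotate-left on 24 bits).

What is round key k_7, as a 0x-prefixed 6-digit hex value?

K = 0x7B0BDB
k_0 = rotl(K, (1*0+22) mod 24) = rotl(K, 22) = 0xDEC2F6
k_1 = rotl(K, (1*1+22) mod 24) = rotl(K, 23) = 0xBD85ED
k_2 = rotl(K, (1*2+22) mod 24) = rotl(K, 0) = 0x7B0BDB
k_3 = rotl(K, (1*3+22) mod 24) = rotl(K, 1) = 0xF617B6
k_4 = rotl(K, (1*4+22) mod 24) = rotl(K, 2) = 0xEC2F6D
k_5 = rotl(K, (1*5+22) mod 24) = rotl(K, 3) = 0xD85EDB
k_6 = rotl(K, (1*6+22) mod 24) = rotl(K, 4) = 0xB0BDB7
k_7 = rotl(K, (1*7+22) mod 24) = rotl(K, 5) = 0x617B6F

0x617B6F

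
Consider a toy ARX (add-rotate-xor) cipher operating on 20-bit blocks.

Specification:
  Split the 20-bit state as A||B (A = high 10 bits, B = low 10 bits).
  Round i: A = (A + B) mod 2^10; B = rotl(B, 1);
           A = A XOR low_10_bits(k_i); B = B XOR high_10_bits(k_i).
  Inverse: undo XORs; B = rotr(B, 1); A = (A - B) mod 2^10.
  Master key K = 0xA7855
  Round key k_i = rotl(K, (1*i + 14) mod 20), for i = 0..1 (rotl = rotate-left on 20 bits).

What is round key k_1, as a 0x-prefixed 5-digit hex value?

0xAD3C2

K = 0xA7855
k_0 = rotl(K, (1*0+14) mod 20) = rotl(K, 14) = 0x569E1
k_1 = rotl(K, (1*1+14) mod 20) = rotl(K, 15) = 0xAD3C2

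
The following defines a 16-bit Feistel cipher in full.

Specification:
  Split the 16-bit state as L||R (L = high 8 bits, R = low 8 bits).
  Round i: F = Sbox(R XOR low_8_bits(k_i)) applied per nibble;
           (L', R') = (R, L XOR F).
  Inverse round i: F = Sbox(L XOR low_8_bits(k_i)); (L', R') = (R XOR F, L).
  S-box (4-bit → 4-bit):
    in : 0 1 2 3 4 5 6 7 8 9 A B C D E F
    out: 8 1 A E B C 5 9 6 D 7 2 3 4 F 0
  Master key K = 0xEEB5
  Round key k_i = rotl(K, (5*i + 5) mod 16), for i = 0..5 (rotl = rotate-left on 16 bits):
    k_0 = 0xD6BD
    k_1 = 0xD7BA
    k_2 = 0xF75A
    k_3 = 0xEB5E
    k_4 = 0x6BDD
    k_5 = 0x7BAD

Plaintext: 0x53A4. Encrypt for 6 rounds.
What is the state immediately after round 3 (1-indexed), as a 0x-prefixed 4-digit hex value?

0xAF42

s_0 = plaintext = 0x53A4
s_1 = Round(s_0, k_0) = 0xA44E
s_2 = Round(s_1, k_1) = 0x4EAF
s_3 = Round(s_2, k_2) = 0xAF42
s_4 = Round(s_3, k_3) = 0x42BC
s_5 = Round(s_4, k_4) = 0xBC13
s_6 = Round(s_5, k_5) = 0x1393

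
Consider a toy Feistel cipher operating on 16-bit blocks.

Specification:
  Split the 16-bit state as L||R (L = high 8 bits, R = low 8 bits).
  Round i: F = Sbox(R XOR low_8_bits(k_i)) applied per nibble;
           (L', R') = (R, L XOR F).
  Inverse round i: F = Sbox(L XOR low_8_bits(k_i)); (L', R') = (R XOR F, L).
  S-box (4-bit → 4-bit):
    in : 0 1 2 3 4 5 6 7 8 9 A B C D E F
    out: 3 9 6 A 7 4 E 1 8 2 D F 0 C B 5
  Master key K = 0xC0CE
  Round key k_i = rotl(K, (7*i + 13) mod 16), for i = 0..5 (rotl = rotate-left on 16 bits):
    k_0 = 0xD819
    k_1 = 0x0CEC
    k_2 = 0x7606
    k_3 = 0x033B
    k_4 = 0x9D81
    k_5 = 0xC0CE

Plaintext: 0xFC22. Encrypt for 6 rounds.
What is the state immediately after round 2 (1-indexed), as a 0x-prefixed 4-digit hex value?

s_0 = plaintext = 0xFC22
s_1 = Round(s_0, k_0) = 0x2253
s_2 = Round(s_1, k_1) = 0x53D7
s_3 = Round(s_2, k_2) = 0xD79A
s_4 = Round(s_3, k_3) = 0x9A0E
s_5 = Round(s_4, k_4) = 0x0E1F
s_6 = Round(s_5, k_5) = 0x1FC7

0x53D7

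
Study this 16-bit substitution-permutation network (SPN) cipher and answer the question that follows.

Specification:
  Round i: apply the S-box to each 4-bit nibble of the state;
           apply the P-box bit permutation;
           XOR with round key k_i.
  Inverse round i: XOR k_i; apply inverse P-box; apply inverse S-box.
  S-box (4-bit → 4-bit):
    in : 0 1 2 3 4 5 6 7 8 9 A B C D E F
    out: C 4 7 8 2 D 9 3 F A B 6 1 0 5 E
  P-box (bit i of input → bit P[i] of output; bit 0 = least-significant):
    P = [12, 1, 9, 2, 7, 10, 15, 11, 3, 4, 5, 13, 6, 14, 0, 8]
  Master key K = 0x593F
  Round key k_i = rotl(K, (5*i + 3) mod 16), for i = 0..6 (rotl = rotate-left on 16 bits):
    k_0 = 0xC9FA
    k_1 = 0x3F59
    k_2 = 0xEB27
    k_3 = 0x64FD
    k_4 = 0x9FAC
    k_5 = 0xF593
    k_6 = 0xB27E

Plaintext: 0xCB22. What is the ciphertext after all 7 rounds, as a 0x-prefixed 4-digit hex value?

0x3E5B

s_0 = plaintext = 0xCB22
s_1 = Round(s_0, k_0) = 0x5F08
s_2 = Round(s_1, k_1) = 0x842E
s_3 = Round(s_2, k_2) = 0x3CF6
s_4 = Round(s_3, k_3) = 0xF9F1
s_5 = Round(s_4, k_4) = 0x70BD
s_6 = Round(s_5, k_5) = 0x11F3
s_7 = Round(s_6, k_6) = 0x3E5B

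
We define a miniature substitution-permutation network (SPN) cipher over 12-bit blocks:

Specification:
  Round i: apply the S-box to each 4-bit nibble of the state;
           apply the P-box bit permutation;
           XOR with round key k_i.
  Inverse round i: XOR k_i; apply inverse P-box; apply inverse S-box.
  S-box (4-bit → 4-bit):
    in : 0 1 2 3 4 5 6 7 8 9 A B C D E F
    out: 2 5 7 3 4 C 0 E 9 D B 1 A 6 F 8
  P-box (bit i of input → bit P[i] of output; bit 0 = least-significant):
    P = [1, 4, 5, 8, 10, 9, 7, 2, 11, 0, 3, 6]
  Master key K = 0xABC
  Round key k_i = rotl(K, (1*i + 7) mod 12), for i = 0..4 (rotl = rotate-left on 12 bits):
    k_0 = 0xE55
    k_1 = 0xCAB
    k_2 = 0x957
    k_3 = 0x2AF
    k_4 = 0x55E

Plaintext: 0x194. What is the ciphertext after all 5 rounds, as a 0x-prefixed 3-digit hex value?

s_0 = plaintext = 0x194
s_1 = Round(s_0, k_0) = 0x2F9
s_2 = Round(s_1, k_1) = 0x584
s_3 = Round(s_2, k_2) = 0xD3B
s_4 = Round(s_3, k_3) = 0x4A4
s_5 = Round(s_4, k_4) = 0x372

0x372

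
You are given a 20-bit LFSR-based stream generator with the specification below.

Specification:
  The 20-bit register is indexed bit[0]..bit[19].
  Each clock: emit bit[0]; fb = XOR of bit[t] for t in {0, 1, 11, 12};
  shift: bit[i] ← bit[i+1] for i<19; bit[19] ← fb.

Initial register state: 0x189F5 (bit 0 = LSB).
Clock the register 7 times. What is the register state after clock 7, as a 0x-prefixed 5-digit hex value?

0x4C313

reg_0 = 0x189F5
clock 1: out=1, reg = 0x0C4FA
clock 2: out=0, reg = 0x8627D
clock 3: out=1, reg = 0xC313E
clock 4: out=0, reg = 0x6189F
clock 5: out=1, reg = 0x30C4F
clock 6: out=1, reg = 0x98627
clock 7: out=1, reg = 0x4C313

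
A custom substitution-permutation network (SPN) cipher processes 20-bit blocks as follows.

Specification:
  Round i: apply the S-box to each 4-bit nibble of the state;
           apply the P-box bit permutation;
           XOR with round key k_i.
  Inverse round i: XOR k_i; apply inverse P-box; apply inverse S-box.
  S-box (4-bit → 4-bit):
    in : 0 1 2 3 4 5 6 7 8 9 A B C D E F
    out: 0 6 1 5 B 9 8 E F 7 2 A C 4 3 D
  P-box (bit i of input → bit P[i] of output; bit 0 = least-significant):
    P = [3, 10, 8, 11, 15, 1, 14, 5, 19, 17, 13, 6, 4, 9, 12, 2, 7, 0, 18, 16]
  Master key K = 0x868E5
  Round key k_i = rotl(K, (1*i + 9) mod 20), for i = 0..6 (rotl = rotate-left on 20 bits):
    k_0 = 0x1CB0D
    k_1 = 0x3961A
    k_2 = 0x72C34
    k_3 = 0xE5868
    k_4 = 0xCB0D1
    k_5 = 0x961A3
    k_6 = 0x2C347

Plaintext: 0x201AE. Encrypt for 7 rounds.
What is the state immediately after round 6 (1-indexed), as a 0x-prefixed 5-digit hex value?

0x9D95F

s_0 = plaintext = 0x201AE
s_1 = Round(s_0, k_0) = 0x3EF87
s_2 = Round(s_1, k_1) = 0xF79E8
s_3 = Round(s_2, k_2) = 0x893BA
s_4 = Round(s_3, k_3) = 0x36EDB
s_5 = Round(s_4, k_4) = 0x2FC55
s_6 = Round(s_5, k_5) = 0x9D95F
s_7 = Round(s_6, k_6) = 0xC7AEE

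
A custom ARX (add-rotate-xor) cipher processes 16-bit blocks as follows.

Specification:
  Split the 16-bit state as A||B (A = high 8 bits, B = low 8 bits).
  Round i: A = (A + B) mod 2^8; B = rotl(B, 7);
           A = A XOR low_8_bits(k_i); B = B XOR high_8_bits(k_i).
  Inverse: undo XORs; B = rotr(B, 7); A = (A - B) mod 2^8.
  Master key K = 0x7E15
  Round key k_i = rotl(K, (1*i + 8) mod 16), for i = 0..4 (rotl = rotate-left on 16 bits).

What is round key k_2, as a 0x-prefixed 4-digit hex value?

0x55F8

K = 0x7E15
k_0 = rotl(K, (1*0+8) mod 16) = rotl(K, 8) = 0x157E
k_1 = rotl(K, (1*1+8) mod 16) = rotl(K, 9) = 0x2AFC
k_2 = rotl(K, (1*2+8) mod 16) = rotl(K, 10) = 0x55F8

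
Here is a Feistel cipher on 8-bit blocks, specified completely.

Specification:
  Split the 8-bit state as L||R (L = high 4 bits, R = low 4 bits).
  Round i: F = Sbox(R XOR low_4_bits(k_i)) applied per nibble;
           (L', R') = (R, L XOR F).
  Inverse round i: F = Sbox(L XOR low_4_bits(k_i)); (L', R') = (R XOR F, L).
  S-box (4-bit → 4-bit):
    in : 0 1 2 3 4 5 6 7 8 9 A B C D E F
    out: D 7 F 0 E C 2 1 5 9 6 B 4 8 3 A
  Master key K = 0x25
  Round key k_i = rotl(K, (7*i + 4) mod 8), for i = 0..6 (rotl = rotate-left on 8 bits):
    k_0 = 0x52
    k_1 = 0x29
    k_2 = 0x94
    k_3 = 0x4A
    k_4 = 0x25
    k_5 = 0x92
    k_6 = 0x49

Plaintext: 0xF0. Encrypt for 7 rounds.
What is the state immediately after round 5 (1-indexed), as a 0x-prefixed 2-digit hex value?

0x68

s_0 = plaintext = 0xF0
s_1 = Round(s_0, k_0) = 0x00
s_2 = Round(s_1, k_1) = 0x09
s_3 = Round(s_2, k_2) = 0x98
s_4 = Round(s_3, k_3) = 0x86
s_5 = Round(s_4, k_4) = 0x68
s_6 = Round(s_5, k_5) = 0x80
s_7 = Round(s_6, k_6) = 0x01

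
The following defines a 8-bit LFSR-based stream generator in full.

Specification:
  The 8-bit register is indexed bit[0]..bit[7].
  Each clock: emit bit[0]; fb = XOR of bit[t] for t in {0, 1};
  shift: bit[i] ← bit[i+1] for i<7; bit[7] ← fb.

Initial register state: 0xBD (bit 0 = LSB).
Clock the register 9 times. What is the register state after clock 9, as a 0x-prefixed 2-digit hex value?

0x31

reg_0 = 0xBD
clock 1: out=1, reg = 0xDE
clock 2: out=0, reg = 0xEF
clock 3: out=1, reg = 0x77
clock 4: out=1, reg = 0x3B
clock 5: out=1, reg = 0x1D
clock 6: out=1, reg = 0x8E
clock 7: out=0, reg = 0xC7
clock 8: out=1, reg = 0x63
clock 9: out=1, reg = 0x31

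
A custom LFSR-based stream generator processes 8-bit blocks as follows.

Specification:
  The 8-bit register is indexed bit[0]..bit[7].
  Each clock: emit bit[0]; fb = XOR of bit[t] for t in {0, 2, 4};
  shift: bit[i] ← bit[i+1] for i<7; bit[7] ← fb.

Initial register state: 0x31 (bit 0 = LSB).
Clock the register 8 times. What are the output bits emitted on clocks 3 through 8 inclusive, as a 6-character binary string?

001100

reg_0 = 0x31
clock 1: out=1, reg = 0x18
clock 2: out=0, reg = 0x8C
clock 3: out=0, reg = 0xC6
clock 4: out=0, reg = 0xE3
clock 5: out=1, reg = 0xF1
clock 6: out=1, reg = 0x78
clock 7: out=0, reg = 0xBC
clock 8: out=0, reg = 0x5E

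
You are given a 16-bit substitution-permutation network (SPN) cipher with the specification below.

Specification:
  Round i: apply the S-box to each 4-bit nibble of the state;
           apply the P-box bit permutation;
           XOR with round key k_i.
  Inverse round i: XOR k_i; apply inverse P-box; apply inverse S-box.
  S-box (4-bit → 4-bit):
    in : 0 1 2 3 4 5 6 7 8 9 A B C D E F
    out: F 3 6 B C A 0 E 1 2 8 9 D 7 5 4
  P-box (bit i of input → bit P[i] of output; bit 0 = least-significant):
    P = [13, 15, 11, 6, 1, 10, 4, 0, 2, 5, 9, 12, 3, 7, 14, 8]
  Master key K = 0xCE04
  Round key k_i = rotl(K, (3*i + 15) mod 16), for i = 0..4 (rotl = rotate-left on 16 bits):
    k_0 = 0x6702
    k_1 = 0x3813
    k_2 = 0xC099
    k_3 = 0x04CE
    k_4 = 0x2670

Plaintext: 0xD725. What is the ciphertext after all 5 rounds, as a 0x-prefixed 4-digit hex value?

s_0 = plaintext = 0xD725
s_1 = Round(s_0, k_0) = 0xB1FA
s_2 = Round(s_1, k_1) = 0x396F
s_3 = Round(s_2, k_2) = 0xC931
s_4 = Round(s_3, k_3) = 0xE1E5
s_5 = Round(s_4, k_4) = 0xE60E

0xE60E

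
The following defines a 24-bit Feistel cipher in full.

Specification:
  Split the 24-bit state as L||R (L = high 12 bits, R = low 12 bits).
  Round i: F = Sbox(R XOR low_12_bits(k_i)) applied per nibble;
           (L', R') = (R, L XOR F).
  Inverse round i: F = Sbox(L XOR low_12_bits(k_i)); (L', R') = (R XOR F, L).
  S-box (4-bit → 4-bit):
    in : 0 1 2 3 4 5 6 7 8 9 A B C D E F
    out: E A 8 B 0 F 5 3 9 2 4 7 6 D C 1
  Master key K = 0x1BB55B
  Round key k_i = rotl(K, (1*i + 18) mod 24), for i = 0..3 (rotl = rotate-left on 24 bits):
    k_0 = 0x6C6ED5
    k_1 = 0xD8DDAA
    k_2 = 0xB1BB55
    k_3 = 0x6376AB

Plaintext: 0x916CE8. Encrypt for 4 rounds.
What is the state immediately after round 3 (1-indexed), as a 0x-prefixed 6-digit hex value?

0xA02B58

s_0 = plaintext = 0x916CE8
s_1 = Round(s_0, k_0) = 0xCE81AB
s_2 = Round(s_1, k_1) = 0x1ABA02
s_3 = Round(s_2, k_2) = 0xA02B58
s_4 = Round(s_3, k_3) = 0xB58719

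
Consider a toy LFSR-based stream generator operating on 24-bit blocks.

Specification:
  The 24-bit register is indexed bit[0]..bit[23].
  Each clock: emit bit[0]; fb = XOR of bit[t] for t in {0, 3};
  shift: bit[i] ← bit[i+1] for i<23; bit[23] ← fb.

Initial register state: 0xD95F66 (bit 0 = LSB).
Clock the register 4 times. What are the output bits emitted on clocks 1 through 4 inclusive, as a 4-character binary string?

0110

reg_0 = 0xD95F66
clock 1: out=0, reg = 0x6CAFB3
clock 2: out=1, reg = 0xB657D9
clock 3: out=1, reg = 0x5B2BEC
clock 4: out=0, reg = 0xAD95F6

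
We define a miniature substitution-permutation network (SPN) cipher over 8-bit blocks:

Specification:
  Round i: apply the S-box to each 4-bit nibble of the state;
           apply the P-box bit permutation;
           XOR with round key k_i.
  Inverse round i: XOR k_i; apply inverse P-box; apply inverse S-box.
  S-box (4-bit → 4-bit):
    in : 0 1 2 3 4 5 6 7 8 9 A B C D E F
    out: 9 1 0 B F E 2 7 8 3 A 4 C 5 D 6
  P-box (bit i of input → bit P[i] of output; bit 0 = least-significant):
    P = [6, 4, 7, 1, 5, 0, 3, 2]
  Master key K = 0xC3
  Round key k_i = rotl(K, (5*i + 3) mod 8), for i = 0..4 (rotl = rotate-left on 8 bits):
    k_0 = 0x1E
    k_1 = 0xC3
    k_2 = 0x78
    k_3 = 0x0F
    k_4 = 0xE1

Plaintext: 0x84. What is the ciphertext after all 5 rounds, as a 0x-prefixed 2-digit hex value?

0x5B

s_0 = plaintext = 0x84
s_1 = Round(s_0, k_0) = 0xC8
s_2 = Round(s_1, k_1) = 0xCD
s_3 = Round(s_2, k_2) = 0xB4
s_4 = Round(s_3, k_3) = 0xD5
s_5 = Round(s_4, k_4) = 0x5B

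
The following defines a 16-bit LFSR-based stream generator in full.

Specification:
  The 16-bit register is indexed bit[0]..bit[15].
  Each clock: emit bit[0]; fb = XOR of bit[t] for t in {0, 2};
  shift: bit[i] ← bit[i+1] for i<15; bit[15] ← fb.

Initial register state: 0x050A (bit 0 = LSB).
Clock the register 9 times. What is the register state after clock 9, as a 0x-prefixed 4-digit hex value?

reg_0 = 0x050A
clock 1: out=0, reg = 0x0285
clock 2: out=1, reg = 0x0142
clock 3: out=0, reg = 0x00A1
clock 4: out=1, reg = 0x8050
clock 5: out=0, reg = 0x4028
clock 6: out=0, reg = 0x2014
clock 7: out=0, reg = 0x900A
clock 8: out=0, reg = 0x4805
clock 9: out=1, reg = 0x2402

0x2402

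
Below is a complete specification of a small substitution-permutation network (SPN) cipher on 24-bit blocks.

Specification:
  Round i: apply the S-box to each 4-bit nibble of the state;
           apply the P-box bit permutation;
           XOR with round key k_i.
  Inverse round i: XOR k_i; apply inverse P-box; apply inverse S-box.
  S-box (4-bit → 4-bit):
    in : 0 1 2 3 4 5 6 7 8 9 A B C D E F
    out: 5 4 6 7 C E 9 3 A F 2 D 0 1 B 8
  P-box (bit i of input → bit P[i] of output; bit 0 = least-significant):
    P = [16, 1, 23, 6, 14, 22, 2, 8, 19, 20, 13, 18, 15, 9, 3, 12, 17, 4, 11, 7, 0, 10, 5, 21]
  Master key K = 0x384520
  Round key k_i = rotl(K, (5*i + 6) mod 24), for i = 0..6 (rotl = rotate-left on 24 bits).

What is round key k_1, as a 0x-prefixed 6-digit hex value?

K = 0x384520
k_0 = rotl(K, (5*0+6) mod 24) = rotl(K, 6) = 0x11480E
k_1 = rotl(K, (5*1+6) mod 24) = rotl(K, 11) = 0x2901C2

0x2901C2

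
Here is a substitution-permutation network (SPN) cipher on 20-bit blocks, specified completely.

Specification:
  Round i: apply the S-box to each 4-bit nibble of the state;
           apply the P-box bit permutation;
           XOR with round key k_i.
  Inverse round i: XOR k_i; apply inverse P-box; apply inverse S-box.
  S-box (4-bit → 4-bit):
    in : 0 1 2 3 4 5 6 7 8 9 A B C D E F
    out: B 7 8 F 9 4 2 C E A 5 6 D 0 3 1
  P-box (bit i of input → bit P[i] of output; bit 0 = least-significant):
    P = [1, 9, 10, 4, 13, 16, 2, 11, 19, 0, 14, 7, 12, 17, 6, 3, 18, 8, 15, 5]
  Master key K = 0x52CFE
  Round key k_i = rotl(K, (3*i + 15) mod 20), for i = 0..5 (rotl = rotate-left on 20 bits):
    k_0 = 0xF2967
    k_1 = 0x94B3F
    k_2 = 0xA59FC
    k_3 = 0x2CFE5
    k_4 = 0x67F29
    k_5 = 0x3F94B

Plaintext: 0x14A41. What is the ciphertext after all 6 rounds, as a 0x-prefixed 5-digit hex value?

s_0 = plaintext = 0x14A41
s_1 = Round(s_0, k_0) = 0x3D66D
s_2 = Round(s_1, k_1) = 0xCCA1E
s_3 = Round(s_2, k_2) = 0x7AB92
s_4 = Round(s_3, k_3) = 0x31794
s_5 = Round(s_4, k_4) = 0x1A6DB
s_6 = Round(s_5, k_5) = 0x76E0A

0x76E0A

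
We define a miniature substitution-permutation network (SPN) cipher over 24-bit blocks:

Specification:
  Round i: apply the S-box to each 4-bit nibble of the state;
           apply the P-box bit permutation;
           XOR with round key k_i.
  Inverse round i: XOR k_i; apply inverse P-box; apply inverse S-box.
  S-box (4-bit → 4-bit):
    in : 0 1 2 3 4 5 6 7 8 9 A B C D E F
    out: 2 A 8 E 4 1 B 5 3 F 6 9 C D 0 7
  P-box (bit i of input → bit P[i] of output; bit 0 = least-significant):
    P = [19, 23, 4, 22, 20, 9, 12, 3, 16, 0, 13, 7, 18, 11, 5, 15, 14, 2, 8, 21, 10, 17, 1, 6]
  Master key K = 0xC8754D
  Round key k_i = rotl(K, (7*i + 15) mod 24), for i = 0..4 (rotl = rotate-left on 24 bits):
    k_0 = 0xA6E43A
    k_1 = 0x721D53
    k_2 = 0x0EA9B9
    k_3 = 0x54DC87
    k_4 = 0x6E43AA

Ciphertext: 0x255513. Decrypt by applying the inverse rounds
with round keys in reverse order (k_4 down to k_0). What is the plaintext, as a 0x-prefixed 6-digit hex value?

s_0 = ciphertext = 0x255513
s_1 = InvRound(s_0, k_4) = 0x8E463D
s_2 = InvRound(s_1, k_3) = 0xAE3299
s_3 = InvRound(s_2, k_2) = 0xEC3EA0
s_4 = InvRound(s_3, k_1) = 0x34738F
s_5 = InvRound(s_4, k_0) = 0x8AC1FA

0x8AC1FA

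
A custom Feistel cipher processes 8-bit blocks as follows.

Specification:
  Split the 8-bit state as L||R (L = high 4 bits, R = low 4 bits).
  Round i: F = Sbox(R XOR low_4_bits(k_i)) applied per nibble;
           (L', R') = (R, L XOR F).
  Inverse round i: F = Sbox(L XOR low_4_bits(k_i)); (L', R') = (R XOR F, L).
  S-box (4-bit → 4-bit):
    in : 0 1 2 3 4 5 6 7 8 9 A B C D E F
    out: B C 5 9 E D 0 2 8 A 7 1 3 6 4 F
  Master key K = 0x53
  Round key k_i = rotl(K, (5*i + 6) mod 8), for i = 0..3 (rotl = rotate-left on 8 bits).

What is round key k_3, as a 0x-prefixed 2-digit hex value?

0x6A

K = 0x53
k_0 = rotl(K, (5*0+6) mod 8) = rotl(K, 6) = 0xD4
k_1 = rotl(K, (5*1+6) mod 8) = rotl(K, 3) = 0x9A
k_2 = rotl(K, (5*2+6) mod 8) = rotl(K, 0) = 0x53
k_3 = rotl(K, (5*3+6) mod 8) = rotl(K, 5) = 0x6A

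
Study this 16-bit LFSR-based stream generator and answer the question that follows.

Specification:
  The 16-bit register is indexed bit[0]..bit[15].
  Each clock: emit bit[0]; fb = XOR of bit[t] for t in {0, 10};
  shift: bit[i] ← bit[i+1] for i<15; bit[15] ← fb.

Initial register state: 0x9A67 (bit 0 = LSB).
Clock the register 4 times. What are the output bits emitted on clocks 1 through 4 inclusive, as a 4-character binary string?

1110

reg_0 = 0x9A67
clock 1: out=1, reg = 0xCD33
clock 2: out=1, reg = 0x6699
clock 3: out=1, reg = 0x334C
clock 4: out=0, reg = 0x19A6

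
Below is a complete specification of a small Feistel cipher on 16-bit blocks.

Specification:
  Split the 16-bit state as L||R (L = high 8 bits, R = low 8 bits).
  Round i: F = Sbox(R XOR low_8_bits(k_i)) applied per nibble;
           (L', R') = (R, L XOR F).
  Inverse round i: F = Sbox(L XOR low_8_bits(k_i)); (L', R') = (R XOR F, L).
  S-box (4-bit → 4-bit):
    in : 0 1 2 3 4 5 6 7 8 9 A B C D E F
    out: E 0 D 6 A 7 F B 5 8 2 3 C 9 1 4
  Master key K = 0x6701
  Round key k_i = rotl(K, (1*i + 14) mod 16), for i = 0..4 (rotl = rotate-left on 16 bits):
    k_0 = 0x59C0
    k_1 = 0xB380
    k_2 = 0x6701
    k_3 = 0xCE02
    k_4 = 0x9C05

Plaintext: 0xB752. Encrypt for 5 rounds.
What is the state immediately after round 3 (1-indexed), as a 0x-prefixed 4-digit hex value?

s_0 = plaintext = 0xB752
s_1 = Round(s_0, k_0) = 0x523A
s_2 = Round(s_1, k_1) = 0x3A60
s_3 = Round(s_2, k_2) = 0x60CA
s_4 = Round(s_3, k_3) = 0xCAA5
s_5 = Round(s_4, k_4) = 0xA5E4

0x60CA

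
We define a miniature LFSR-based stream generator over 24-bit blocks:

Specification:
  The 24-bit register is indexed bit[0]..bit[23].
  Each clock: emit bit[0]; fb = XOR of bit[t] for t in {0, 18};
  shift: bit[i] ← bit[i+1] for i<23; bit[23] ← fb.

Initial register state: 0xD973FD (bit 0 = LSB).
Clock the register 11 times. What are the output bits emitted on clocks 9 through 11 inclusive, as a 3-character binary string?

reg_0 = 0xD973FD
clock 1: out=1, reg = 0xECB9FE
clock 2: out=0, reg = 0xF65CFF
clock 3: out=1, reg = 0x7B2E7F
clock 4: out=1, reg = 0xBD973F
clock 5: out=1, reg = 0x5ECB9F
clock 6: out=1, reg = 0x2F65CF
clock 7: out=1, reg = 0x17B2E7
clock 8: out=1, reg = 0x0BD973
clock 9: out=1, reg = 0x85ECB9
clock 10: out=1, reg = 0x42F65C
clock 11: out=0, reg = 0x217B2E

110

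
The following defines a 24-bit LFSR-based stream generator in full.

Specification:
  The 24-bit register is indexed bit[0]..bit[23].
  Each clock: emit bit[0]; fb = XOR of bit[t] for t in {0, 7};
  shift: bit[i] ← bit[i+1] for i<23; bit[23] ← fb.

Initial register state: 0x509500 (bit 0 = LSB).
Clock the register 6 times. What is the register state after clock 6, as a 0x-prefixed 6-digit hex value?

reg_0 = 0x509500
clock 1: out=0, reg = 0x284A80
clock 2: out=0, reg = 0x942540
clock 3: out=0, reg = 0x4A12A0
clock 4: out=0, reg = 0xA50950
clock 5: out=0, reg = 0x5284A8
clock 6: out=0, reg = 0xA94254

0xA94254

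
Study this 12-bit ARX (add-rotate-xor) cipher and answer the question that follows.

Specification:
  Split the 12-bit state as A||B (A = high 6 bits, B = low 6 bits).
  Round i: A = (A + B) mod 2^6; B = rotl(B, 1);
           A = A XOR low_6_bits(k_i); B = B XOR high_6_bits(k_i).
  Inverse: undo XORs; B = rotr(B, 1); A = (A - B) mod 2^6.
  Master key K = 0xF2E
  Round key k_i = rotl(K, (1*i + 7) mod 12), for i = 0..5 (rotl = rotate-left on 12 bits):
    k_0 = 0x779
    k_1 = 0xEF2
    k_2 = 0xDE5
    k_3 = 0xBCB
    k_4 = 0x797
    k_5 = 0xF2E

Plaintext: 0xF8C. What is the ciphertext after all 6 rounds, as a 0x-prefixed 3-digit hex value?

s_0 = plaintext = 0xF8C
s_1 = Round(s_0, k_0) = 0xCC5
s_2 = Round(s_1, k_1) = 0x2B1
s_3 = Round(s_2, k_2) = 0x794
s_4 = Round(s_3, k_3) = 0xE47
s_5 = Round(s_4, k_4) = 0x5D0
s_6 = Round(s_5, k_5) = 0x25C

0x25C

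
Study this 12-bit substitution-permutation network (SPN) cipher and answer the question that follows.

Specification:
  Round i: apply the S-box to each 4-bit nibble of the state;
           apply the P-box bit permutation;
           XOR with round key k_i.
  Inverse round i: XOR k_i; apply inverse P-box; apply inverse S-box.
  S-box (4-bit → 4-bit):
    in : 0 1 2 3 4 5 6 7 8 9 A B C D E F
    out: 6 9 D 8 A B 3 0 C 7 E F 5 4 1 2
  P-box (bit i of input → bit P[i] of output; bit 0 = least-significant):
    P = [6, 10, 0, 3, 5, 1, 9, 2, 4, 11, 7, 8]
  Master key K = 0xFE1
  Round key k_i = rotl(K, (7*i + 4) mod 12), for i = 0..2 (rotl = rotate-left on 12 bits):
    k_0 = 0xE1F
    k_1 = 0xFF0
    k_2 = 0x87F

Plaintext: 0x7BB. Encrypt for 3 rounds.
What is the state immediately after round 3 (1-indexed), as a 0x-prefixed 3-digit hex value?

0x1B7

s_0 = plaintext = 0x7BB
s_1 = Round(s_0, k_0) = 0x870
s_2 = Round(s_1, k_1) = 0xA71
s_3 = Round(s_2, k_2) = 0x1B7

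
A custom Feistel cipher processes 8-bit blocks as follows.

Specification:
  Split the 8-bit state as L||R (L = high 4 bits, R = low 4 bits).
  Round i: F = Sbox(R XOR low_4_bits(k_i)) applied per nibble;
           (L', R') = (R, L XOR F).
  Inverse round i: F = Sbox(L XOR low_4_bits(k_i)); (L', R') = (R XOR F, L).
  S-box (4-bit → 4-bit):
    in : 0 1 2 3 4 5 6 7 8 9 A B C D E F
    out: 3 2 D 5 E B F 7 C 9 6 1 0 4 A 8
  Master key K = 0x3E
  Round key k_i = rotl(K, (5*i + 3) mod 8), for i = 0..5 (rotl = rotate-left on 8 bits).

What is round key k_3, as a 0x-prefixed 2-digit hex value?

0xF8

K = 0x3E
k_0 = rotl(K, (5*0+3) mod 8) = rotl(K, 3) = 0xF1
k_1 = rotl(K, (5*1+3) mod 8) = rotl(K, 0) = 0x3E
k_2 = rotl(K, (5*2+3) mod 8) = rotl(K, 5) = 0xC7
k_3 = rotl(K, (5*3+3) mod 8) = rotl(K, 2) = 0xF8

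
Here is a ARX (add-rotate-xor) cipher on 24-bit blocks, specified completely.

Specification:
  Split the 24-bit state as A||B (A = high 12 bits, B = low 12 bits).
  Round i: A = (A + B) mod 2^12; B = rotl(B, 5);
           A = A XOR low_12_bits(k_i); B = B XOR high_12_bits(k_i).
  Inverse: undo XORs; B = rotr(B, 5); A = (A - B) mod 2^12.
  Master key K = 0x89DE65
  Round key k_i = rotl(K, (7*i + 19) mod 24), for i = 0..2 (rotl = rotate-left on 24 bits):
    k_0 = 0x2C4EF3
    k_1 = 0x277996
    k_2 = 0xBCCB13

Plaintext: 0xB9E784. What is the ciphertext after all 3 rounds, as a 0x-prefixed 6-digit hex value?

0xF8E9BA

s_0 = plaintext = 0xB9E784
s_1 = Round(s_0, k_0) = 0xDD124B
s_2 = Round(s_1, k_1) = 0x98AB13
s_3 = Round(s_2, k_2) = 0xF8E9BA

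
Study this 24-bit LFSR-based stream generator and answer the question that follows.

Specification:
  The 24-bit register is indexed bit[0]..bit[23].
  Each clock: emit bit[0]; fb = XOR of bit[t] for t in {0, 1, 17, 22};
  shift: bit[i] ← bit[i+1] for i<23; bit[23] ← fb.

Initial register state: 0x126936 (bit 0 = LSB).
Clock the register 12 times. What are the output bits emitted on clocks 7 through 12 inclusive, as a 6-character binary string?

reg_0 = 0x126936
clock 1: out=0, reg = 0x09349B
clock 2: out=1, reg = 0x049A4D
clock 3: out=1, reg = 0x824D26
clock 4: out=0, reg = 0x412693
clock 5: out=1, reg = 0xA09349
clock 6: out=1, reg = 0xD049A4
clock 7: out=0, reg = 0xE824D2
clock 8: out=0, reg = 0x741269
clock 9: out=1, reg = 0x3A0934
clock 10: out=0, reg = 0x9D049A
clock 11: out=0, reg = 0xCE824D
clock 12: out=1, reg = 0xE74126

001001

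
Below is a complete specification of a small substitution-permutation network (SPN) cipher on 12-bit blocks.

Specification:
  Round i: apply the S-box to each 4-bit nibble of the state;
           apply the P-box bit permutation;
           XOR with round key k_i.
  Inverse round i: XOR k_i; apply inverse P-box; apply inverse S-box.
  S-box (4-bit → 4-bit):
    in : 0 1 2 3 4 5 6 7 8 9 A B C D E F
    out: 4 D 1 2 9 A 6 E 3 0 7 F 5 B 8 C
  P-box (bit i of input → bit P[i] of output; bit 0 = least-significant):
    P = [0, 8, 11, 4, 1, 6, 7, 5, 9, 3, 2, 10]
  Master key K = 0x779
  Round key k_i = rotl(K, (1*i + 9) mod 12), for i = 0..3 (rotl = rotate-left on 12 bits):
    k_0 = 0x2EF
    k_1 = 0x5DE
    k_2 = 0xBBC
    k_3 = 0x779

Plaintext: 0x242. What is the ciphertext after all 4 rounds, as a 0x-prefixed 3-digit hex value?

s_0 = plaintext = 0x242
s_1 = Round(s_0, k_0) = 0x0CC
s_2 = Round(s_1, k_1) = 0xD59
s_3 = Round(s_2, k_2) = 0xDD4
s_4 = Round(s_3, k_3) = 0x102

0x102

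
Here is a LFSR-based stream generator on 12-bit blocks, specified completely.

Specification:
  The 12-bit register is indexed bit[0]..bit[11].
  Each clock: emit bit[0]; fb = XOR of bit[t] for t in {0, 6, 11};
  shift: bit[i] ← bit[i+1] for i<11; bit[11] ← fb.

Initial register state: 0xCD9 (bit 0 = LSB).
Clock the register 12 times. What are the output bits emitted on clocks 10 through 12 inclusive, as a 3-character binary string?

011

reg_0 = 0xCD9
clock 1: out=1, reg = 0xE6C
clock 2: out=0, reg = 0x736
clock 3: out=0, reg = 0x39B
clock 4: out=1, reg = 0x9CD
clock 5: out=1, reg = 0xCE6
clock 6: out=0, reg = 0x673
clock 7: out=1, reg = 0x339
clock 8: out=1, reg = 0x99C
clock 9: out=0, reg = 0xCCE
clock 10: out=0, reg = 0x667
clock 11: out=1, reg = 0x333
clock 12: out=1, reg = 0x999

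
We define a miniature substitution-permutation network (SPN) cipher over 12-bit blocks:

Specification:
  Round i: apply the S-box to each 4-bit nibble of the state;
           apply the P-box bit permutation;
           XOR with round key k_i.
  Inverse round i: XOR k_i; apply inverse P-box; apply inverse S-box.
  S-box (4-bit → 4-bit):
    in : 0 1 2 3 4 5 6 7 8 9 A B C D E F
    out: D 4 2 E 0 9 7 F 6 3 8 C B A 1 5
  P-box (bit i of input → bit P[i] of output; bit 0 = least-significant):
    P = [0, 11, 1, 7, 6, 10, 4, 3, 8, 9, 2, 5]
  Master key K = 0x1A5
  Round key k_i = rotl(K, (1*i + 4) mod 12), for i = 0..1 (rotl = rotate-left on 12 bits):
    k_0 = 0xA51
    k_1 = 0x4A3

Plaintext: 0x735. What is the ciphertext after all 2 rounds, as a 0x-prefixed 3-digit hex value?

s_0 = plaintext = 0x735
s_1 = Round(s_0, k_0) = 0xDEC
s_2 = Round(s_1, k_1) = 0xE42

0xE42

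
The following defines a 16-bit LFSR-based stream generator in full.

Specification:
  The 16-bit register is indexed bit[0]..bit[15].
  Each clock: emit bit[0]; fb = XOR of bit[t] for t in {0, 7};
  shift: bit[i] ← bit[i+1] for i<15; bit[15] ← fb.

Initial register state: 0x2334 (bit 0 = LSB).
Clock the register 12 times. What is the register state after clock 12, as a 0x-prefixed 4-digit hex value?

reg_0 = 0x2334
clock 1: out=0, reg = 0x119A
clock 2: out=0, reg = 0x88CD
clock 3: out=1, reg = 0x4466
clock 4: out=0, reg = 0x2233
clock 5: out=1, reg = 0x9119
clock 6: out=1, reg = 0xC88C
clock 7: out=0, reg = 0xE446
clock 8: out=0, reg = 0x7223
clock 9: out=1, reg = 0xB911
clock 10: out=1, reg = 0xDC88
clock 11: out=0, reg = 0xEE44
clock 12: out=0, reg = 0x7722

0x7722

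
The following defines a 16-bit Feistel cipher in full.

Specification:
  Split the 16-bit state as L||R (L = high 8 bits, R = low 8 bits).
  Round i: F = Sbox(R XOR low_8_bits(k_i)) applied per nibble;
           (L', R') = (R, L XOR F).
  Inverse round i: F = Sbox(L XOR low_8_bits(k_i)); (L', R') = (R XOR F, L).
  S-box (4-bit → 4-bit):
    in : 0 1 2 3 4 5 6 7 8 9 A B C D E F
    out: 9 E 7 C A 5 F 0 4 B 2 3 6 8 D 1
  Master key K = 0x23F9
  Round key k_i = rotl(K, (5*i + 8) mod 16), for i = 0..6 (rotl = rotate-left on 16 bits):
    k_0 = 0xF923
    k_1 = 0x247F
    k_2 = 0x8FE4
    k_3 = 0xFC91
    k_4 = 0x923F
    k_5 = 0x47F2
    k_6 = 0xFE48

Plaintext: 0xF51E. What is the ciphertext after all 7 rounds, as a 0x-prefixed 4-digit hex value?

s_0 = plaintext = 0xF51E
s_1 = Round(s_0, k_0) = 0x1E3D
s_2 = Round(s_1, k_1) = 0x3DB9
s_3 = Round(s_2, k_2) = 0xB965
s_4 = Round(s_3, k_3) = 0x65A3
s_5 = Round(s_4, k_4) = 0xA3D3
s_6 = Round(s_5, k_5) = 0xD3DD
s_7 = Round(s_6, k_6) = 0xDD66

0xDD66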